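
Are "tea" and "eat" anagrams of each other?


Word 1: "tea" → sorted: aet
Word 2: "eat" → sorted: aet
Same letters? aet == aet
Anagram = Yes


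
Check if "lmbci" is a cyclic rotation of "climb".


Word: "climb", Candidate: "lmbci"
Method: check if candidate is substring of word+word
"climbclimb" contains "lmbci"? No
Is rotation = No


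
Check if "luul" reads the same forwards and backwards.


Word: "luul"
Reversed: "luul"
Forward == Backward? luul == luul
Palindrome = Yes


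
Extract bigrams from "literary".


Word: "literary" (length 8)
Number of bigrams = 8 - 2 + 1 = 7
  Position 0: "li"
  Position 1: "it"
  Position 2: "te"
  Position 3: "er"
  Position 4: "ra"
  Position 5: "ar"
  Position 6: "ry"
Bigrams = "li", "it", "te", "er", "ra", "ar", "ry"


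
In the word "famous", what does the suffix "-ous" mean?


Suffix: -ous
As in: famous -> fame + -ous, with a spelling change
Meaning = having quality of


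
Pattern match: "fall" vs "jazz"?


Pattern of "fall": [0, 1, 2, 2]
Pattern of "jazz": [0, 1, 2, 2]
Patterns match
Same pattern = Yes


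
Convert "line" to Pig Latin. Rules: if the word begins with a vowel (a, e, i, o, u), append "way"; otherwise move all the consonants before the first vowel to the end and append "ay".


Word: "line"
Starts with consonant(s) → move to end, add 'ay'
Consonant cluster: "l"
Pig Latin = "inelay"


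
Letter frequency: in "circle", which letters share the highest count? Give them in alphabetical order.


Word: "circle"
Letter counts:
  'c': 2
  'e': 1
  'i': 1
  'l': 1
  'r': 1
Maximum count = 2
Most frequent = 'c' (2 times each)


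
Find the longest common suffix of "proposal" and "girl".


Word 1: "proposal"
Word 2: "girl"
Comparing from end:
  Pos -1: 'l' == 'l'
  Pos -2: 'a' != 'r' (stop)
LCS = "l" (length 1)


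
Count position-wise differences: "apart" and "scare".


Comparing character by character (same length = 5):
  Pos 0: 'a' vs 's' !=
  Pos 1: 'p' vs 'c' !=
  Pos 2: 'a' vs 'a' =
  Pos 3: 'r' vs 'r' =
  Pos 4: 't' vs 'e' !=
Hamming distance = 3


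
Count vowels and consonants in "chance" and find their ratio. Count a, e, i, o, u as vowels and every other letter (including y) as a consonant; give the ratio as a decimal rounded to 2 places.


Word: "chance"
Vowels (a,e,i,o,u): 2
Consonants: 4
Ratio = 2/4
= 0.50


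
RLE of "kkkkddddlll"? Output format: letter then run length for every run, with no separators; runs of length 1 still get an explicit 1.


String: "kkkkddddlll"
Scanning for consecutive runs:
  'k' x 4
  'd' x 4
  'l' x 3
RLE = "k4d4l3"


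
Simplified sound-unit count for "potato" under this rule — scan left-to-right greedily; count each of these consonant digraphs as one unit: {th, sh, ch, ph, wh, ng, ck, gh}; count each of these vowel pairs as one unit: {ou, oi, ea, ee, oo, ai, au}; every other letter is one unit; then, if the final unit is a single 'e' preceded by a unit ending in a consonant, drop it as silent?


Word: "potato" (6 letters)
Left-to-right scan:
  [1] 'p' (letter)
  [2] 'o' (letter)
  [3] 't' (letter)
  [4] 'a' (letter)
  [5] 't' (letter)
  [6] 'o' (letter)
Units from scan: 6
Sound units = 6 units


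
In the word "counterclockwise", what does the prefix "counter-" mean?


Prefix: counter-
Example: counterclockwise (counter- + clockwise)
Meaning = against / opposite


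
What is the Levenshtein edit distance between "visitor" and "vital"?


Word 1: "visitor" (length 7)
Word 2: "vital" (length 5)
One optimal edit sequence (insert/delete/substitute each cost 1):
  1. keep 'v'
  2. delete 'i'  (+1)
  3. delete 's'  (+1)
  4. keep 'i'
  5. keep 't'
  6. substitute 'o' -> 'a'  (+1)
  7. substitute 'r' -> 'l'  (+1)
Total edit operations: 4
Edit distance = 4


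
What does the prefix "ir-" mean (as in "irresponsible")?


Prefix: ir-
Example: irresponsible = ir- + responsible
Meaning = not


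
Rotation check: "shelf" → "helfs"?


Word: "shelf", Candidate: "helfs"
Method: check if candidate is substring of word+word
"shelfshelf" contains "helfs"? Yes
Is rotation = Yes


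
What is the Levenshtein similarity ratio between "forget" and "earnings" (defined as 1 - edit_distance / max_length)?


Word 1: "forget" (length 6)
Word 2: "earnings" (length 8)
One optimal edit sequence:
  1. substitute 'f' -> 'e'  (+1)
  2. substitute 'o' -> 'a'  (+1)
  3. keep 'r'
  4. insert 'n'  (+1)
  5. insert 'i'  (+1)
  6. substitute 'g' -> 'n'  (+1)
  7. substitute 'e' -> 'g'  (+1)
  8. substitute 't' -> 's'  (+1)
Edit distance = 7
Max length = max(6, 8) = 8
Similarity = 1 - 7/8
= 0.1250


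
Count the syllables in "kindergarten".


Word: "kindergarten"
Syllable breakdown: kin | der | gar | ten
Counting: 4 parts
= 4 syllables


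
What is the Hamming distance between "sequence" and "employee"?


Comparing character by character (same length = 8):
  Pos 0: 's' vs 'e' !=
  Pos 1: 'e' vs 'm' !=
  Pos 2: 'q' vs 'p' !=
  Pos 3: 'u' vs 'l' !=
  Pos 4: 'e' vs 'o' !=
  Pos 5: 'n' vs 'y' !=
  Pos 6: 'c' vs 'e' !=
  Pos 7: 'e' vs 'e' =
Hamming distance = 7


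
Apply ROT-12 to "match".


Word: "match"
Shift: 12
Each letter → (letter + shift) mod 26:
  'm' (12) + 12 = 24 → 'y'
  'a' (0) + 12 = 12 → 'm'
  't' (19) + 12 = 5 → 'f'
  'c' (2) + 12 = 14 → 'o'
  'h' (7) + 12 = 19 → 't'
Result = "ymfot"


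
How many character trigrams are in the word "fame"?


Word: "fame" (length 4)
Number of 3-grams = length - 3 + 1 = 4 - 3 + 1
= 2


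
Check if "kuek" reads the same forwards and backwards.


Word: "kuek"
Reversed: "keuk"
Forward == Backward? kuek != keuk
Palindrome = No


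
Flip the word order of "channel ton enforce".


Original: "channel ton enforce"
Words (1..n): channel | ton | enforce
Reversed (n..1): enforce | ton | channel
Result = "enforce ton channel"


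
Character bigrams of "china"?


Word: "china" (length 5)
Number of bigrams = 5 - 2 + 1 = 4
  Position 0: "ch"
  Position 1: "hi"
  Position 2: "in"
  Position 3: "na"
Bigrams = "ch", "hi", "in", "na"


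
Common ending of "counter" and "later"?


Word 1: "counter"
Word 2: "later"
Comparing from end:
  Pos -1: 'r' == 'r'
  Pos -2: 'e' == 'e'
  Pos -3: 't' == 't'
  Pos -4: 'n' != 'a' (stop)
LCS = "ter" (length 3)


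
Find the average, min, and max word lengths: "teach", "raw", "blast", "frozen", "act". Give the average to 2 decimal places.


Lengths: "teach"=5, "raw"=3, "blast"=5, "frozen"=6, "act"=3
Sum = 22, Count = 5
Average = 22/5 = 4.40
= avg=4.40, min=3, max=6


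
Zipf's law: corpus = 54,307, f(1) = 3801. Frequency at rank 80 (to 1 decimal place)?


Zipf's law: f(r) = f(1) / r
f(1) = 3801
f(80) = 3801 / 80
= 47.5 occurrences


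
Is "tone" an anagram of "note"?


Word 1: "note" → sorted: enot
Word 2: "tone" → sorted: enot
Same letters? enot == enot
Anagram = Yes


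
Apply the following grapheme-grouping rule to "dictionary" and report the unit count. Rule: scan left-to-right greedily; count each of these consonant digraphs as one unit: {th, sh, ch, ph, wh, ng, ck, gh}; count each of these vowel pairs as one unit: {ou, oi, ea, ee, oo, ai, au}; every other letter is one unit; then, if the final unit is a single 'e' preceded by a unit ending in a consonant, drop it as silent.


Word: "dictionary" (10 letters)
Left-to-right scan:
  1. 'd' (letter)
  2. 'i' (letter)
  3. 'c' (letter)
  4. 't' (letter)
  5. 'i' (letter)
  6. 'o' (letter)
  7. 'n' (letter)
  8. 'a' (letter)
  9. 'r' (letter)
  10. 'y' (letter)
Units from scan: 10
Sound units = 10 units


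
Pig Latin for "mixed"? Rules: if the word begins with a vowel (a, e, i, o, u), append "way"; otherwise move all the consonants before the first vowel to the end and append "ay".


Word: "mixed"
Starts with consonant(s) → move to end, add 'ay'
Consonant cluster: "m"
Pig Latin = "ixedmay"


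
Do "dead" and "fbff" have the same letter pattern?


Pattern of "dead": [0, 1, 2, 0]
Pattern of "fbff": [0, 1, 0, 0]
Patterns do not match
Same pattern = No


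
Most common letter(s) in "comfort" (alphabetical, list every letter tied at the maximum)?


Word: "comfort"
Letter counts:
  'c': 1
  'f': 1
  'm': 1
  'o': 2
  'r': 1
  't': 1
Maximum count = 2
Most frequent = 'o' (2 times each)


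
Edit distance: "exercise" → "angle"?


Word 1: "exercise" (length 8)
Word 2: "angle" (length 5)
One optimal edit sequence (insert/delete/substitute each cost 1):
  1. delete 'e'  (+1)
  2. delete 'x'  (+1)
  3. delete 'e'  (+1)
  4. substitute 'r' -> 'a'  (+1)
  5. substitute 'c' -> 'n'  (+1)
  6. substitute 'i' -> 'g'  (+1)
  7. substitute 's' -> 'l'  (+1)
  8. keep 'e'
Total edit operations: 7
Edit distance = 7


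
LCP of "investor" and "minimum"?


Word 1: "investor"
Word 2: "minimum"
Comparing from start:
  Pos 0: 'i' != 'm' (stop)
LCP = "" (length 0)


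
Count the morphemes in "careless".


Word: "careless"
Morphemes: care + -less
Each morpheme carries meaning
= 2 morphemes


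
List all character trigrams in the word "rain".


Word: "rain" (length 4)
Number of trigrams = 4 - 3 + 1 = 2
  Position 0: "rai"
  Position 1: "ain"
Trigrams = "rai", "ain"


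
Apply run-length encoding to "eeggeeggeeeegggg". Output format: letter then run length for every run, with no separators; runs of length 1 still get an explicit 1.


String: "eeggeeggeeeegggg"
Scanning for consecutive runs:
  'e' x 2
  'g' x 2
  'e' x 2
  'g' x 2
  'e' x 4
  'g' x 4
RLE = "e2g2e2g2e4g4"


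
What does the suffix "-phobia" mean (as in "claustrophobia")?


Suffix: -phobia
Example: claustrophobia (claustro- + -phobia)
Meaning = fear of


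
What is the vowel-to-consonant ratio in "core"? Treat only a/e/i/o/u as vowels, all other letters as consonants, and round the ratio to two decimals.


Word: "core"
Vowels (a,e,i,o,u): 2
Consonants: 2
Ratio = 2/2
= 1.00


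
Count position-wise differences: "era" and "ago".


Comparing character by character (same length = 3):
  Pos 0: 'e' vs 'a' !=
  Pos 1: 'r' vs 'g' !=
  Pos 2: 'a' vs 'o' !=
Hamming distance = 3


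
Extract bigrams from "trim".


Word: "trim" (length 4)
Number of bigrams = 4 - 2 + 1 = 3
  Position 0: "tr"
  Position 1: "ri"
  Position 2: "im"
Bigrams = "tr", "ri", "im"


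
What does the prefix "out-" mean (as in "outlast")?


Prefix: out-
Example: outlast (out- + last)
Meaning = surpass


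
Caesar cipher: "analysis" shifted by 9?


Word: "analysis"
Shift: 9
Each letter → (letter + shift) mod 26:
  'a' (0) + 9 = 9 → 'j'
  'n' (13) + 9 = 22 → 'w'
  'a' (0) + 9 = 9 → 'j'
  'l' (11) + 9 = 20 → 'u'
  'y' (24) + 9 = 7 → 'h'
  's' (18) + 9 = 1 → 'b'
  'i' (8) + 9 = 17 → 'r'
  's' (18) + 9 = 1 → 'b'
Result = "jwjuhbrb"


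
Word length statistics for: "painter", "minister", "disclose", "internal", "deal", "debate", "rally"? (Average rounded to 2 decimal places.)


Lengths: "painter"=7, "minister"=8, "disclose"=8, "internal"=8, "deal"=4, "debate"=6, "rally"=5
Sum = 46, Count = 7
Average = 46/7 = 6.57
= avg=6.57, min=4, max=8


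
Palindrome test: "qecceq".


Word: "qecceq"
Reversed: "qecceq"
Forward == Backward? qecceq == qecceq
Palindrome = Yes


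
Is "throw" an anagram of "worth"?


Word 1: "worth" → sorted: hortw
Word 2: "throw" → sorted: hortw
Same letters? hortw == hortw
Anagram = Yes


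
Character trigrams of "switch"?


Word: "switch" (length 6)
Number of trigrams = 6 - 3 + 1 = 4
  Position 0: "swi"
  Position 1: "wit"
  Position 2: "itc"
  Position 3: "tch"
Trigrams = "swi", "wit", "itc", "tch"


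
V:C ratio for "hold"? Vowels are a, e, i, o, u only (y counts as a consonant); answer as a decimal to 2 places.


Word: "hold"
Vowels (a,e,i,o,u): 1
Consonants: 3
Ratio = 1/3
= 0.33


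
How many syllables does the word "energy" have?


Word: "energy"
Syllable breakdown: en / er / gy
Counting: 3 parts
= 3 syllables


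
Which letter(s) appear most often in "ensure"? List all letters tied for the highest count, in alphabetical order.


Word: "ensure"
Letter counts:
  'e': 2
  'n': 1
  'r': 1
  's': 1
  'u': 1
Maximum count = 2
Most frequent = 'e' (2 times each)


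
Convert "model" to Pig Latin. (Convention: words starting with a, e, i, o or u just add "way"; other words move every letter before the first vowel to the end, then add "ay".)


Word: "model"
Starts with consonant(s) → move to end, add 'ay'
Consonant cluster: "m"
Pig Latin = "odelmay"


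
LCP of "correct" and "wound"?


Word 1: "correct"
Word 2: "wound"
Comparing from start:
  Pos 0: 'c' != 'w' (stop)
LCP = "" (length 0)


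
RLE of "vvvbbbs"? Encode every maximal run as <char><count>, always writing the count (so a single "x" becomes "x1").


String: "vvvbbbs"
Scanning for consecutive runs:
  'v' x 3
  'b' x 3
  's' x 1
RLE = "v3b3s1"


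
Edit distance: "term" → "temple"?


Word 1: "term" (length 4)
Word 2: "temple" (length 6)
One optimal edit sequence (insert/delete/substitute each cost 1):
  1. keep 't'
  2. keep 'e'
  3. insert 'm'  (+1)
  4. insert 'p'  (+1)
  5. substitute 'r' -> 'l'  (+1)
  6. substitute 'm' -> 'e'  (+1)
Total edit operations: 4
Edit distance = 4


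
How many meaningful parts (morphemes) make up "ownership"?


Word: "ownership"
Morphemes: own | -er | -ship
Each morpheme carries meaning
= 3 morphemes


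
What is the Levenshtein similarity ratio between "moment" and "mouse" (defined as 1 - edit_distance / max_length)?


Word 1: "moment" (length 6)
Word 2: "mouse" (length 5)
One optimal edit sequence:
  1. keep 'm'
  2. keep 'o'
  3. delete 'm'  (+1)
  4. substitute 'e' -> 'u'  (+1)
  5. substitute 'n' -> 's'  (+1)
  6. substitute 't' -> 'e'  (+1)
Edit distance = 4
Max length = max(6, 5) = 6
Similarity = 1 - 4/6
= 0.3333


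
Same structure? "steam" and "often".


Pattern of "steam": [0, 1, 2, 3, 4]
Pattern of "often": [0, 1, 2, 3, 4]
Patterns match
Same pattern = Yes


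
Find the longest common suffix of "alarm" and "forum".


Word 1: "alarm"
Word 2: "forum"
Comparing from end:
  Pos -1: 'm' == 'm'
  Pos -2: 'r' != 'u' (stop)
LCS = "m" (length 1)


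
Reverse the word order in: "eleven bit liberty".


Original: "eleven bit liberty"
Words (1..n): eleven | bit | liberty
Reversed (n..1): liberty | bit | eleven
Result = "liberty bit eleven"


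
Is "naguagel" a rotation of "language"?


Word: "language", Candidate: "naguagel"
Method: check if candidate is substring of word+word
"languagelanguage" contains "naguagel"? No
Is rotation = No


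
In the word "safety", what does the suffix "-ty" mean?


Suffix: -ty
As in: safety -> safe + -ty
Meaning = quality of


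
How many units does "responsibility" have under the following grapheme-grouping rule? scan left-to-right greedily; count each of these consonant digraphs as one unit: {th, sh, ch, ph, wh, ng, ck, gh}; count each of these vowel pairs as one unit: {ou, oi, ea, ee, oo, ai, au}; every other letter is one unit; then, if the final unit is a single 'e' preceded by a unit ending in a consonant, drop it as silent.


Word: "responsibility" (14 letters)
Left-to-right scan:
  [1] 'r' (letter)
  [2] 'e' (letter)
  [3] 's' (letter)
  [4] 'p' (letter)
  [5] 'o' (letter)
  [6] 'n' (letter)
  [7] 's' (letter)
  [8] 'i' (letter)
  [9] 'b' (letter)
  [10] 'i' (letter)
  [11] 'l' (letter)
  [12] 'i' (letter)
  [13] 't' (letter)
  [14] 'y' (letter)
Units from scan: 14
Sound units = 14 units


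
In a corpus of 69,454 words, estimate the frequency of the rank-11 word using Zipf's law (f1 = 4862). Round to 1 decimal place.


Zipf's law: f(r) = f(1) / r
f(1) = 4862
f(11) = 4862 / 11
= 442.0 occurrences


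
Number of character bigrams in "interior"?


Word: "interior" (length 8)
Number of 2-grams = length - 2 + 1 = 8 - 2 + 1
= 7


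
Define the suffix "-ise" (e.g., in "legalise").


Suffix: -ise
Example: legalise (legal + -ise)
Meaning = to make


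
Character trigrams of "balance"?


Word: "balance" (length 7)
Number of trigrams = 7 - 3 + 1 = 5
  Position 0: "bal"
  Position 1: "ala"
  Position 2: "lan"
  Position 3: "anc"
  Position 4: "nce"
Trigrams = "bal", "ala", "lan", "anc", "nce"


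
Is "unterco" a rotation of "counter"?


Word: "counter", Candidate: "unterco"
Method: check if candidate is substring of word+word
"countercounter" contains "unterco"? Yes
Is rotation = Yes


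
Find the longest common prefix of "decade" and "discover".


Word 1: "decade"
Word 2: "discover"
Comparing from start:
  Pos 0: 'd' == 'd'
  Pos 1: 'e' != 'i' (stop)
LCP = "d" (length 1)


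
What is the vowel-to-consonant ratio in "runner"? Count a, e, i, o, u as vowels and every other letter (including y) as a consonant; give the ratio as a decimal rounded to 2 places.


Word: "runner"
Vowels (a,e,i,o,u): 2
Consonants: 4
Ratio = 2/4
= 0.50


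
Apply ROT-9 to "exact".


Word: "exact"
Shift: 9
Each letter → (letter + shift) mod 26:
  'e' (4) + 9 = 13 → 'n'
  'x' (23) + 9 = 6 → 'g'
  'a' (0) + 9 = 9 → 'j'
  'c' (2) + 9 = 11 → 'l'
  't' (19) + 9 = 2 → 'c'
Result = "ngjlc"


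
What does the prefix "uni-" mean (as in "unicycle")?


Prefix: uni-
Example: unicycle (uni- + cycle)
Meaning = one


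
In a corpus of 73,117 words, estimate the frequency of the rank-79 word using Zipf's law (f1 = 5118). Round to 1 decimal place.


Zipf's law: f(r) = f(1) / r
f(1) = 5118
f(79) = 5118 / 79
= 64.8 occurrences


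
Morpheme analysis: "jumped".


Word: "jumped"
Morphemes: jump | -ed
Each morpheme carries meaning
= 2 morphemes


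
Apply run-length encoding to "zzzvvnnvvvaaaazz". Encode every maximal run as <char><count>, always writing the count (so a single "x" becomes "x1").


String: "zzzvvnnvvvaaaazz"
Scanning for consecutive runs:
  'z' x 3
  'v' x 2
  'n' x 2
  'v' x 3
  'a' x 4
  'z' x 2
RLE = "z3v2n2v3a4z2"


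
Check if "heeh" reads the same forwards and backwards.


Word: "heeh"
Reversed: "heeh"
Forward == Backward? heeh == heeh
Palindrome = Yes


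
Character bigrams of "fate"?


Word: "fate" (length 4)
Number of bigrams = 4 - 2 + 1 = 3
  Position 0: "fa"
  Position 1: "at"
  Position 2: "te"
Bigrams = "fa", "at", "te"


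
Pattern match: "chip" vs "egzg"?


Pattern of "chip": [0, 1, 2, 3]
Pattern of "egzg": [0, 1, 2, 1]
Patterns do not match
Same pattern = No


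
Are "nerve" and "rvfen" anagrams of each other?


Word 1: "nerve" → sorted: eenrv
Word 2: "rvfen" → sorted: efnrv
Same letters? eenrv != efnrv
Anagram = No


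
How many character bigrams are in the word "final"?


Word: "final" (length 5)
Number of 2-grams = length - 2 + 1 = 5 - 2 + 1
= 4


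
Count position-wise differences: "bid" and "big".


Comparing character by character (same length = 3):
  Pos 0: 'b' vs 'b' =
  Pos 1: 'i' vs 'i' =
  Pos 2: 'd' vs 'g' !=
Hamming distance = 1


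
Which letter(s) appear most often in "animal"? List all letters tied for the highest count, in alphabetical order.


Word: "animal"
Letter counts:
  'a': 2
  'i': 1
  'l': 1
  'm': 1
  'n': 1
Maximum count = 2
Most frequent = 'a' (2 times each)


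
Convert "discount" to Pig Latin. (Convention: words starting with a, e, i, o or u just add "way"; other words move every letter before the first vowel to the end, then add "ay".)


Word: "discount"
Starts with consonant(s) → move to end, add 'ay'
Consonant cluster: "d"
Pig Latin = "iscountday"


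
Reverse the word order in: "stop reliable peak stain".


Original: "stop reliable peak stain"
Words (1..n): stop | reliable | peak | stain
Reversed (n..1): stain | peak | reliable | stop
Result = "stain peak reliable stop"


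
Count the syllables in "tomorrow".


Word: "tomorrow"
Syllable breakdown: to-mor-row
Counting: 3 parts
= 3 syllables


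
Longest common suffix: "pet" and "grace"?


Word 1: "pet"
Word 2: "grace"
Comparing from end:
  Pos -1: 't' != 'e' (stop)
LCS = "" (length 0)


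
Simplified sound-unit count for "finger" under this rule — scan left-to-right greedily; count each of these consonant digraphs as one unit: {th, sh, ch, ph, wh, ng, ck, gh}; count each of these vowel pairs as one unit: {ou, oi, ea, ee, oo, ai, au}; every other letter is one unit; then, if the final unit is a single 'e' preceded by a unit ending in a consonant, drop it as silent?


Word: "finger" (6 letters)
Left-to-right scan:
  [1] 'f' (letter)
  [2] 'i' (letter)
  [3] 'ng' (digraph)
  [4] 'e' (letter)
  [5] 'r' (letter)
Units from scan: 5
Sound units = 5 units


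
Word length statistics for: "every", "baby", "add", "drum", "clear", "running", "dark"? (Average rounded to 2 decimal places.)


Lengths: "every"=5, "baby"=4, "add"=3, "drum"=4, "clear"=5, "running"=7, "dark"=4
Sum = 32, Count = 7
Average = 32/7 = 4.57
= avg=4.57, min=3, max=7


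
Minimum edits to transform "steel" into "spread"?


Word 1: "steel" (length 5)
Word 2: "spread" (length 6)
One optimal edit sequence (insert/delete/substitute each cost 1):
  1. keep 's'
  2. insert 'p'  (+1)
  3. substitute 't' -> 'r'  (+1)
  4. keep 'e'
  5. substitute 'e' -> 'a'  (+1)
  6. substitute 'l' -> 'd'  (+1)
Total edit operations: 4
Edit distance = 4


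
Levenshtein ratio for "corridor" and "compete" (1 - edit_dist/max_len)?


Word 1: "corridor" (length 8)
Word 2: "compete" (length 7)
One optimal edit sequence:
  1. keep 'c'
  2. keep 'o'
  3. delete 'r'  (+1)
  4. substitute 'r' -> 'm'  (+1)
  5. substitute 'i' -> 'p'  (+1)
  6. substitute 'd' -> 'e'  (+1)
  7. substitute 'o' -> 't'  (+1)
  8. substitute 'r' -> 'e'  (+1)
Edit distance = 6
Max length = max(8, 7) = 8
Similarity = 1 - 6/8
= 0.2500


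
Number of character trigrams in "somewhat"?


Word: "somewhat" (length 8)
Number of 3-grams = length - 3 + 1 = 8 - 3 + 1
= 6


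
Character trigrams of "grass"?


Word: "grass" (length 5)
Number of trigrams = 5 - 3 + 1 = 3
  Position 0: "gra"
  Position 1: "ras"
  Position 2: "ass"
Trigrams = "gra", "ras", "ass"


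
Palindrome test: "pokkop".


Word: "pokkop"
Reversed: "pokkop"
Forward == Backward? pokkop == pokkop
Palindrome = Yes


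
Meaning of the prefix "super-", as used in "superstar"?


Prefix: super-
As in: superstar -> super- + star
Meaning = above / beyond


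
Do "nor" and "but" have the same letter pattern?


Pattern of "nor": [0, 1, 2]
Pattern of "but": [0, 1, 2]
Patterns match
Same pattern = Yes


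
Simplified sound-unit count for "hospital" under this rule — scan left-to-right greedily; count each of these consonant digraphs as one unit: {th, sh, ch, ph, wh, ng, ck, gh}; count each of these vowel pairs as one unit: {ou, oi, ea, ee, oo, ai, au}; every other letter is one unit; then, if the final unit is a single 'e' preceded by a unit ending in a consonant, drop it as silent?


Word: "hospital" (8 letters)
Left-to-right scan:
  [1] 'h' (letter)
  [2] 'o' (letter)
  [3] 's' (letter)
  [4] 'p' (letter)
  [5] 'i' (letter)
  [6] 't' (letter)
  [7] 'a' (letter)
  [8] 'l' (letter)
Units from scan: 8
Sound units = 8 units


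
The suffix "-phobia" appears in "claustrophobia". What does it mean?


Suffix: -phobia
Example: claustrophobia (claustro- + -phobia)
Meaning = fear of


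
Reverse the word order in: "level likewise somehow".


Original: "level likewise somehow"
Words (1..n): level | likewise | somehow
Reversed (n..1): somehow | likewise | level
Result = "somehow likewise level"


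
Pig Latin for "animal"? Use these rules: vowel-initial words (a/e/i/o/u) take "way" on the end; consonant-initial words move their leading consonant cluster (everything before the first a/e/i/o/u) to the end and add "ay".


Word: "animal"
Starts with vowel → add 'way'
Pig Latin = "animalway"


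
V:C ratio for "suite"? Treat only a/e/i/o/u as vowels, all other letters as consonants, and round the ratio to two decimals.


Word: "suite"
Vowels (a,e,i,o,u): 3
Consonants: 2
Ratio = 3/2
= 1.50


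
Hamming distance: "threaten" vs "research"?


Comparing character by character (same length = 8):
  Pos 0: 't' vs 'r' !=
  Pos 1: 'h' vs 'e' !=
  Pos 2: 'r' vs 's' !=
  Pos 3: 'e' vs 'e' =
  Pos 4: 'a' vs 'a' =
  Pos 5: 't' vs 'r' !=
  Pos 6: 'e' vs 'c' !=
  Pos 7: 'n' vs 'h' !=
Hamming distance = 6


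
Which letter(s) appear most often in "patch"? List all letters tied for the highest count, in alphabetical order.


Word: "patch"
Letter counts:
  'a': 1
  'c': 1
  'h': 1
  'p': 1
  't': 1
Maximum count = 1
Most frequent = 'a', 'c', 'h', 'p', 't' (1 time each)


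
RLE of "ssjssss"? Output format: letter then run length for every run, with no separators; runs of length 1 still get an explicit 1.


String: "ssjssss"
Scanning for consecutive runs:
  's' x 2
  'j' x 1
  's' x 4
RLE = "s2j1s4"


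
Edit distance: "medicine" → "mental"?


Word 1: "medicine" (length 8)
Word 2: "mental" (length 6)
One optimal edit sequence (insert/delete/substitute each cost 1):
  1. keep 'm'
  2. keep 'e'
  3. delete 'd'  (+1)
  4. delete 'i'  (+1)
  5. substitute 'c' -> 'n'  (+1)
  6. substitute 'i' -> 't'  (+1)
  7. substitute 'n' -> 'a'  (+1)
  8. substitute 'e' -> 'l'  (+1)
Total edit operations: 6
Edit distance = 6


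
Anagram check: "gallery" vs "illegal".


Word 1: "gallery" → sorted: aegllry
Word 2: "illegal" → sorted: aegilll
Same letters? aegllry != aegilll
Anagram = No


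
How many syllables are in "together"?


Word: "together"
Syllable breakdown: to | geth | er
Counting: 3 parts
= 3 syllables


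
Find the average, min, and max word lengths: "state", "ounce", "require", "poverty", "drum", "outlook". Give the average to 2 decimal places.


Lengths: "state"=5, "ounce"=5, "require"=7, "poverty"=7, "drum"=4, "outlook"=7
Sum = 35, Count = 6
Average = 35/6 = 5.83
= avg=5.83, min=4, max=7


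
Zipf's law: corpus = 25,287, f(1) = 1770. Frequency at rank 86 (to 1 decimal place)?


Zipf's law: f(r) = f(1) / r
f(1) = 1770
f(86) = 1770 / 86
= 20.6 occurrences


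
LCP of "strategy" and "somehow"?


Word 1: "strategy"
Word 2: "somehow"
Comparing from start:
  Pos 0: 's' == 's'
  Pos 1: 't' != 'o' (stop)
LCP = "s" (length 1)


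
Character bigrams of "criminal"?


Word: "criminal" (length 8)
Number of bigrams = 8 - 2 + 1 = 7
  Position 0: "cr"
  Position 1: "ri"
  Position 2: "im"
  Position 3: "mi"
  Position 4: "in"
  Position 5: "na"
  Position 6: "al"
Bigrams = "cr", "ri", "im", "mi", "in", "na", "al"


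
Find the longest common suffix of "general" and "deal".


Word 1: "general"
Word 2: "deal"
Comparing from end:
  Pos -1: 'l' == 'l'
  Pos -2: 'a' == 'a'
  Pos -3: 'r' != 'e' (stop)
LCS = "al" (length 2)


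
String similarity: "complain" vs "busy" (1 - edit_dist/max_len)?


Word 1: "complain" (length 8)
Word 2: "busy" (length 4)
One optimal edit sequence:
  1. delete 'c'  (+1)
  2. delete 'o'  (+1)
  3. delete 'm'  (+1)
  4. delete 'p'  (+1)
  5. substitute 'l' -> 'b'  (+1)
  6. substitute 'a' -> 'u'  (+1)
  7. substitute 'i' -> 's'  (+1)
  8. substitute 'n' -> 'y'  (+1)
Edit distance = 8
Max length = max(8, 4) = 8
Similarity = 1 - 8/8
= 0.0000


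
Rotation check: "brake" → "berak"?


Word: "brake", Candidate: "berak"
Method: check if candidate is substring of word+word
"brakebrake" contains "berak"? No
Is rotation = No


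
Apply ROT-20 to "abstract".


Word: "abstract"
Shift: 20
Each letter → (letter + shift) mod 26:
  'a' (0) + 20 = 20 → 'u'
  'b' (1) + 20 = 21 → 'v'
  's' (18) + 20 = 12 → 'm'
  't' (19) + 20 = 13 → 'n'
  'r' (17) + 20 = 11 → 'l'
  'a' (0) + 20 = 20 → 'u'
  'c' (2) + 20 = 22 → 'w'
  't' (19) + 20 = 13 → 'n'
Result = "uvmnluwn"


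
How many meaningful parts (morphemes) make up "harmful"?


Word: "harmful"
Morphemes: harm + -ful
Each morpheme carries meaning
= 2 morphemes


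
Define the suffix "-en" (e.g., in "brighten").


Suffix: -en
Example: brighten = bright + -en
Meaning = to make / become


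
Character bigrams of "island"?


Word: "island" (length 6)
Number of bigrams = 6 - 2 + 1 = 5
  Position 0: "is"
  Position 1: "sl"
  Position 2: "la"
  Position 3: "an"
  Position 4: "nd"
Bigrams = "is", "sl", "la", "an", "nd"


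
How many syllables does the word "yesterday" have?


Word: "yesterday"
Syllable breakdown: yes · ter · day
Counting: 3 parts
= 3 syllables


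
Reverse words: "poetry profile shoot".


Original: "poetry profile shoot"
Words (1..n): poetry | profile | shoot
Reversed (n..1): shoot | profile | poetry
Result = "shoot profile poetry"


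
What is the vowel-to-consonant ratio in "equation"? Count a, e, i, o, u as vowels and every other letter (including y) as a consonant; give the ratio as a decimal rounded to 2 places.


Word: "equation"
Vowels (a,e,i,o,u): 5
Consonants: 3
Ratio = 5/3
= 1.67


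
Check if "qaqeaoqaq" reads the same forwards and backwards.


Word: "qaqeaoqaq"
Reversed: "qaqoaeqaq"
Forward == Backward? qaqeaoqaq != qaqoaeqaq
Palindrome = No


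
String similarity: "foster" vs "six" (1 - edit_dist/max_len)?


Word 1: "foster" (length 6)
Word 2: "six" (length 3)
One optimal edit sequence:
  1. delete 'f'  (+1)
  2. delete 'o'  (+1)
  3. keep 's'
  4. delete 't'  (+1)
  5. substitute 'e' -> 'i'  (+1)
  6. substitute 'r' -> 'x'  (+1)
Edit distance = 5
Max length = max(6, 3) = 6
Similarity = 1 - 5/6
= 0.1667


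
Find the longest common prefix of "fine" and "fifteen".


Word 1: "fine"
Word 2: "fifteen"
Comparing from start:
  Pos 0: 'f' == 'f'
  Pos 1: 'i' == 'i'
  Pos 2: 'n' != 'f' (stop)
LCP = "fi" (length 2)


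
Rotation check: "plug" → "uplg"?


Word: "plug", Candidate: "uplg"
Method: check if candidate is substring of word+word
"plugplug" contains "uplg"? No
Is rotation = No


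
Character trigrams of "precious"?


Word: "precious" (length 8)
Number of trigrams = 8 - 3 + 1 = 6
  Position 0: "pre"
  Position 1: "rec"
  Position 2: "eci"
  Position 3: "cio"
  Position 4: "iou"
  Position 5: "ous"
Trigrams = "pre", "rec", "eci", "cio", "iou", "ous"


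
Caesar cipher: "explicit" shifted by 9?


Word: "explicit"
Shift: 9
Each letter → (letter + shift) mod 26:
  'e' (4) + 9 = 13 → 'n'
  'x' (23) + 9 = 6 → 'g'
  'p' (15) + 9 = 24 → 'y'
  'l' (11) + 9 = 20 → 'u'
  'i' (8) + 9 = 17 → 'r'
  'c' (2) + 9 = 11 → 'l'
  'i' (8) + 9 = 17 → 'r'
  't' (19) + 9 = 2 → 'c'
Result = "ngyurlrc"


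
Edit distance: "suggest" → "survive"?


Word 1: "suggest" (length 7)
Word 2: "survive" (length 7)
One optimal edit sequence (insert/delete/substitute each cost 1):
  1. keep 's'
  2. keep 'u'
  3. substitute 'g' -> 'r'  (+1)
  4. substitute 'g' -> 'v'  (+1)
  5. substitute 'e' -> 'i'  (+1)
  6. substitute 's' -> 'v'  (+1)
  7. substitute 't' -> 'e'  (+1)
Total edit operations: 5
Edit distance = 5


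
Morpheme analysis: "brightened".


Word: "brightened"
Morphemes: bright + -en + -ed
Each morpheme carries meaning
= 3 morphemes


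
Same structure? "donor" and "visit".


Pattern of "donor": [0, 1, 2, 1, 3]
Pattern of "visit": [0, 1, 2, 1, 3]
Patterns match
Same pattern = Yes


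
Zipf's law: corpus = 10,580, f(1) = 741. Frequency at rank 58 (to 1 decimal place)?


Zipf's law: f(r) = f(1) / r
f(1) = 741
f(58) = 741 / 58
= 12.8 occurrences


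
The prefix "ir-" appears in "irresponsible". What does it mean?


Prefix: ir-
As in: irresponsible -> ir- + responsible
Meaning = not


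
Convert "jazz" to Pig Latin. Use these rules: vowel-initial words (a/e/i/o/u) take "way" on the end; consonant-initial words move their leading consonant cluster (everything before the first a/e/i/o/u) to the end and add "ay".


Word: "jazz"
Starts with consonant(s) → move to end, add 'ay'
Consonant cluster: "j"
Pig Latin = "azzjay"


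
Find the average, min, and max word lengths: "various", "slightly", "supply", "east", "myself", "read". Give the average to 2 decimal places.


Lengths: "various"=7, "slightly"=8, "supply"=6, "east"=4, "myself"=6, "read"=4
Sum = 35, Count = 6
Average = 35/6 = 5.83
= avg=5.83, min=4, max=8


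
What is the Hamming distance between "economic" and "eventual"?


Comparing character by character (same length = 8):
  Pos 0: 'e' vs 'e' =
  Pos 1: 'c' vs 'v' !=
  Pos 2: 'o' vs 'e' !=
  Pos 3: 'n' vs 'n' =
  Pos 4: 'o' vs 't' !=
  Pos 5: 'm' vs 'u' !=
  Pos 6: 'i' vs 'a' !=
  Pos 7: 'c' vs 'l' !=
Hamming distance = 6


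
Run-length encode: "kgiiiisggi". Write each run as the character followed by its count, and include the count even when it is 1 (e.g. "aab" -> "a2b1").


String: "kgiiiisggi"
Scanning for consecutive runs:
  'k' x 1
  'g' x 1
  'i' x 4
  's' x 1
  'g' x 2
  'i' x 1
RLE = "k1g1i4s1g2i1"


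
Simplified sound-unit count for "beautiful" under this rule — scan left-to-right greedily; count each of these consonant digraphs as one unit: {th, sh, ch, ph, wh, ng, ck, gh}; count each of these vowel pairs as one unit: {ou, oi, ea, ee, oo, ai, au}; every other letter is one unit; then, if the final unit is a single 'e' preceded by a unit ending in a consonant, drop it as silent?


Word: "beautiful" (9 letters)
Left-to-right scan:
  [1] 'b' (letter)
  [2] 'ea' (vowel-pair)
  [3] 'u' (letter)
  [4] 't' (letter)
  [5] 'i' (letter)
  [6] 'f' (letter)
  [7] 'u' (letter)
  [8] 'l' (letter)
Units from scan: 8
Sound units = 8 units


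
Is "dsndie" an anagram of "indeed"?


Word 1: "indeed" → sorted: ddeein
Word 2: "dsndie" → sorted: ddeins
Same letters? ddeein != ddeins
Anagram = No


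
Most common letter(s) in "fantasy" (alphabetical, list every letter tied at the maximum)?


Word: "fantasy"
Letter counts:
  'a': 2
  'f': 1
  'n': 1
  's': 1
  't': 1
  'y': 1
Maximum count = 2
Most frequent = 'a' (2 times each)


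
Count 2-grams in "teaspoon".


Word: "teaspoon" (length 8)
Number of 2-grams = length - 2 + 1 = 8 - 2 + 1
= 7


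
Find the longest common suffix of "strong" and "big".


Word 1: "strong"
Word 2: "big"
Comparing from end:
  Pos -1: 'g' == 'g'
  Pos -2: 'n' != 'i' (stop)
LCS = "g" (length 1)


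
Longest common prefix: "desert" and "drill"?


Word 1: "desert"
Word 2: "drill"
Comparing from start:
  Pos 0: 'd' == 'd'
  Pos 1: 'e' != 'r' (stop)
LCP = "d" (length 1)


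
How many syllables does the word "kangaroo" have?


Word: "kangaroo"
Syllable breakdown: kan | ga | roo
Counting: 3 parts
= 3 syllables


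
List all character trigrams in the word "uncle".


Word: "uncle" (length 5)
Number of trigrams = 5 - 3 + 1 = 3
  Position 0: "unc"
  Position 1: "ncl"
  Position 2: "cle"
Trigrams = "unc", "ncl", "cle"


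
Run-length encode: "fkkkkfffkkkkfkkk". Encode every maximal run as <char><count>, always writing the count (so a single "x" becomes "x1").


String: "fkkkkfffkkkkfkkk"
Scanning for consecutive runs:
  'f' x 1
  'k' x 4
  'f' x 3
  'k' x 4
  'f' x 1
  'k' x 3
RLE = "f1k4f3k4f1k3"


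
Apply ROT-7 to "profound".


Word: "profound"
Shift: 7
Each letter → (letter + shift) mod 26:
  'p' (15) + 7 = 22 → 'w'
  'r' (17) + 7 = 24 → 'y'
  'o' (14) + 7 = 21 → 'v'
  'f' (5) + 7 = 12 → 'm'
  'o' (14) + 7 = 21 → 'v'
  'u' (20) + 7 = 1 → 'b'
  'n' (13) + 7 = 20 → 'u'
  'd' (3) + 7 = 10 → 'k'
Result = "wyvmvbuk"


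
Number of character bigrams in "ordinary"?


Word: "ordinary" (length 8)
Number of 2-grams = length - 2 + 1 = 8 - 2 + 1
= 7


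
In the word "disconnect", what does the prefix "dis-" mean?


Prefix: dis-
Example: disconnect = dis- + connect
Meaning = not / opposite


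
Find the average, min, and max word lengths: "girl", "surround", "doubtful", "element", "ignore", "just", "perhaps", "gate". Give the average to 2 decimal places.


Lengths: "girl"=4, "surround"=8, "doubtful"=8, "element"=7, "ignore"=6, "just"=4, "perhaps"=7, "gate"=4
Sum = 48, Count = 8
Average = 48/8 = 6.00
= avg=6.00, min=4, max=8


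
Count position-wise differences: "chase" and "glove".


Comparing character by character (same length = 5):
  Pos 0: 'c' vs 'g' !=
  Pos 1: 'h' vs 'l' !=
  Pos 2: 'a' vs 'o' !=
  Pos 3: 's' vs 'v' !=
  Pos 4: 'e' vs 'e' =
Hamming distance = 4


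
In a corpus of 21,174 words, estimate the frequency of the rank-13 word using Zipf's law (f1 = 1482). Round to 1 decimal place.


Zipf's law: f(r) = f(1) / r
f(1) = 1482
f(13) = 1482 / 13
= 114.0 occurrences


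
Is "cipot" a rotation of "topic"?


Word: "topic", Candidate: "cipot"
Method: check if candidate is substring of word+word
"topictopic" contains "cipot"? No
Is rotation = No


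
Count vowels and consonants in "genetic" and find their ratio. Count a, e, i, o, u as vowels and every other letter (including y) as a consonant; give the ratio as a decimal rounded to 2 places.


Word: "genetic"
Vowels (a,e,i,o,u): 3
Consonants: 4
Ratio = 3/4
= 0.75


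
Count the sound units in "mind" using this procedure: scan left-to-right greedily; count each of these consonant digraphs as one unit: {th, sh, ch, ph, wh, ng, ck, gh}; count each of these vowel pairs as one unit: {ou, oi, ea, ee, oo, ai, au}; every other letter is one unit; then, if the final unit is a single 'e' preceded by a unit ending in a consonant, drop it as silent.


Word: "mind" (4 letters)
Left-to-right scan:
  1. 'm' (letter)
  2. 'i' (letter)
  3. 'n' (letter)
  4. 'd' (letter)
Units from scan: 4
Sound units = 4 units


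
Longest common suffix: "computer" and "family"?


Word 1: "computer"
Word 2: "family"
Comparing from end:
  Pos -1: 'r' != 'y' (stop)
LCS = "" (length 0)


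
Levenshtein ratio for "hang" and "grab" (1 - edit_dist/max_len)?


Word 1: "hang" (length 4)
Word 2: "grab" (length 4)
One optimal edit sequence:
  1. substitute 'h' -> 'g'  (+1)
  2. substitute 'a' -> 'r'  (+1)
  3. substitute 'n' -> 'a'  (+1)
  4. substitute 'g' -> 'b'  (+1)
Edit distance = 4
Max length = max(4, 4) = 4
Similarity = 1 - 4/4
= 0.0000


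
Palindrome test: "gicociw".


Word: "gicociw"
Reversed: "wicocig"
Forward == Backward? gicociw != wicocig
Palindrome = No


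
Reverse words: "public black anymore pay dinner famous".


Original: "public black anymore pay dinner famous"
Words (1..n): public | black | anymore | pay | dinner | famous
Reversed (n..1): famous | dinner | pay | anymore | black | public
Result = "famous dinner pay anymore black public"


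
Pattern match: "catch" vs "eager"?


Pattern of "catch": [0, 1, 2, 0, 3]
Pattern of "eager": [0, 1, 2, 0, 3]
Patterns match
Same pattern = Yes


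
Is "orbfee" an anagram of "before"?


Word 1: "before" → sorted: beefor
Word 2: "orbfee" → sorted: beefor
Same letters? beefor == beefor
Anagram = Yes


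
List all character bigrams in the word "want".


Word: "want" (length 4)
Number of bigrams = 4 - 2 + 1 = 3
  Position 0: "wa"
  Position 1: "an"
  Position 2: "nt"
Bigrams = "wa", "an", "nt"


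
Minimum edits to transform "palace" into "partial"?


Word 1: "palace" (length 6)
Word 2: "partial" (length 7)
One optimal edit sequence (insert/delete/substitute each cost 1):
  1. keep 'p'
  2. keep 'a'
  3. insert 'r'  (+1)
  4. substitute 'l' -> 't'  (+1)
  5. substitute 'a' -> 'i'  (+1)
  6. substitute 'c' -> 'a'  (+1)
  7. substitute 'e' -> 'l'  (+1)
Total edit operations: 5
Edit distance = 5


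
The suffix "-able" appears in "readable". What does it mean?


Suffix: -able
Example: readable (read + -able)
Meaning = capable of


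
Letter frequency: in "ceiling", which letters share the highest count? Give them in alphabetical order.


Word: "ceiling"
Letter counts:
  'c': 1
  'e': 1
  'g': 1
  'i': 2
  'l': 1
  'n': 1
Maximum count = 2
Most frequent = 'i' (2 times each)


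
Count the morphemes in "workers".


Word: "workers"
Morphemes: work | -er | -s
Each morpheme carries meaning
= 3 morphemes
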